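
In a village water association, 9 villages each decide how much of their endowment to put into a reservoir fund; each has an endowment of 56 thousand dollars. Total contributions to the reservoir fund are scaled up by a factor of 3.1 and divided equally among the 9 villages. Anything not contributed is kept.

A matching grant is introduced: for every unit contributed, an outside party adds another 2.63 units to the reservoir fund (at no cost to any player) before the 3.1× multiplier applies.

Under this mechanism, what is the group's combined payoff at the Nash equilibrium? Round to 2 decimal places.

Under the mechanism each unit contributed yields 3.1 × 3.63 / 9 = 1.2503 back to its contributor per unit of net cost, which exceeds 1, making full contribution the dominant choice for everyone.
At the Nash equilibrium everyone contributes 56. Group total payoff = 3.1 × 3.63 × 504 = 5671.51.

5671.51 thousand dollars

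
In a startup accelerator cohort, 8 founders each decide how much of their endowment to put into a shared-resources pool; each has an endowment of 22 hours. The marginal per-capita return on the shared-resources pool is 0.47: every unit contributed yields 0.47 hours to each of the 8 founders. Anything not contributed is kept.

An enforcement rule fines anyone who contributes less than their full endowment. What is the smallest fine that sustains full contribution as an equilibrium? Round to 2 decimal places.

11.66 hours

Given the others contribute fully, the best deviation is to contribute 0 (any partial contribution still incurs the fine and gives up units whose private return 0.47 is below 1).
Deviating from 22 to 0 saves 22 hours but forfeits the deviator's share of the drop in the shared-resources pool: 0.47 × 22 = 10.34.
So the deviation gain is 22 − 10.34 = 11.66, and the fine must be at least 11.66 hours to wipe it out.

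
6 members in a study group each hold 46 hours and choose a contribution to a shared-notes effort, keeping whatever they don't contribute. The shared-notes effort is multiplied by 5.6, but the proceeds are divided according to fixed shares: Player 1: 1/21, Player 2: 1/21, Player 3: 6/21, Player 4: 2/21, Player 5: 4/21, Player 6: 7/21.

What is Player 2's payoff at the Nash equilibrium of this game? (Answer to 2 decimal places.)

Each unit j contributes comes back to j as 5.6 × (j's share), so j prefers to contribute only if that share exceeds 1/5.6 = 0.1786; otherwise keeping the unit dominates.
Player 3, Player 5 and Player 6 clear that bar, contributing 46 each; the remaining 3 contribute 0. Total contributed: 138.
Player 2 keeps 46 and receives 5.6 × 138 × 1/21 = 36.80 from the shared-notes effort, for a payoff of 82.80.

82.80 hours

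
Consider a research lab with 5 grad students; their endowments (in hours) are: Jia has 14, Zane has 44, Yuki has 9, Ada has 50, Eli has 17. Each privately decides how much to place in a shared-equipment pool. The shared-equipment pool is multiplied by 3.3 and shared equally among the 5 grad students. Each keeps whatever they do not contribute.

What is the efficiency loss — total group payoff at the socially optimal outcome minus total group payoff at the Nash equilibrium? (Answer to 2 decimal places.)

308.20 hours

The private return per contributed unit is 3.3/5 = 0.6600 < 1 for every player regardless of endowment, so the Nash equilibrium is zero contribution and the group total is Σ E_j = 14 + 44 + 9 + 50 + 17 = 134.
Each contributed unit returns 3.300 to the group, so the social optimum is full contribution by everyone: group total = 3.300 × 134 = 442.20.
Efficiency loss = (3.300 − 1) × 134 = 308.20.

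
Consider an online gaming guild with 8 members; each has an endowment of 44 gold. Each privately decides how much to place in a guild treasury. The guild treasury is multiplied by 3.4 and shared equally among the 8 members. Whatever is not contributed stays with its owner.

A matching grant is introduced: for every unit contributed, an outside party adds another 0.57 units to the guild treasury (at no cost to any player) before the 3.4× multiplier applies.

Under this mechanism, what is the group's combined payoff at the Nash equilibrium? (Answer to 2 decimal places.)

Even with the mechanism, each unit contributed returns only 3.4 × 1.57 / 8 = 0.6673 per unit of net cost, so contributing nothing is still dominant.
Everyone keeps their endowment and the group total is 8 × 44 = 352.

352.00 gold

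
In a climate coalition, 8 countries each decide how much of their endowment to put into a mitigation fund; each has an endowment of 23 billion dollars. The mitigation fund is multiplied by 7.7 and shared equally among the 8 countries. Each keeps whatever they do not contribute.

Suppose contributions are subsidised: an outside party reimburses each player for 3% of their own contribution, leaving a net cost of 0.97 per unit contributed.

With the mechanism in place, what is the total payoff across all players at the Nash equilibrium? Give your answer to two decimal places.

184.00 billion dollars

With the mechanism, a contributed unit returns (7.7/8) / 0.97 = 0.9923 per unit of net cost — still below 1 — so contributing 0 remains dominant for every player.
At the Nash equilibrium no one contributes; group total payoff = 8 × 23 = 184.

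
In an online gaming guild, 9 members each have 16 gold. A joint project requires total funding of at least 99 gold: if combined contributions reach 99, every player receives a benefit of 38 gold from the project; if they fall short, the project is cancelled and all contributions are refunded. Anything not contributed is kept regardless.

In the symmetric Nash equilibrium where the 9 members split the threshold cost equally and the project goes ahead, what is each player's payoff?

43 gold

Equal share of the threshold: 99/9 = 11.
At this profile no one gains by cutting their contribution: any cut drops the total below 99, the project is cancelled, contributions are refunded, and the deviator ends with 16, which is less than 16 − 11 + 38 = 43. Contributing more than 11 just wastes the excess. So contributing exactly 11 is a best response.
Each player's payoff: 16 − 11 + 38 = 43.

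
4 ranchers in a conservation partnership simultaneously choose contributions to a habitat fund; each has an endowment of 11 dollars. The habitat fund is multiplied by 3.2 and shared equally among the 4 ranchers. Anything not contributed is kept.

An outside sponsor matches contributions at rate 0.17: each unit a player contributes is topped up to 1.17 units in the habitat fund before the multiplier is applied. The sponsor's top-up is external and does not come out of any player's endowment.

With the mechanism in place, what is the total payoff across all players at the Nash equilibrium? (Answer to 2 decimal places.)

44.00 dollars

With the mechanism, a contributed unit returns 3.2 × 1.17 / 4 = 0.9360 per unit of net cost — still below 1 — so contributing 0 remains dominant for every player.
At the Nash equilibrium no one contributes; group total payoff = 4 × 11 = 44.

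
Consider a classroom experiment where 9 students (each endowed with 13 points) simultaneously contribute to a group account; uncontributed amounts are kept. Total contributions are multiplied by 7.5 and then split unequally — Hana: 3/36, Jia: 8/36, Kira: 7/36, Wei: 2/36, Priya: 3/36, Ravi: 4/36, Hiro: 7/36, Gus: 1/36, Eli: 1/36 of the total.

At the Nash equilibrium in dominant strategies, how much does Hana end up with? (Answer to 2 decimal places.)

For player j, contributing a unit is worthwhile iff 7.5 × (j's share) ≥ 1, i.e. iff j's share is at least 0.1333.
Jia, Kira and Hiro clear that bar, contributing 13 each; the remaining 6 contribute 0. Total contributed: 39.
Hana keeps 13 and receives 7.5 × 39 × 3/36 = 24.38 from the group account, for a payoff of 37.38.

37.38 points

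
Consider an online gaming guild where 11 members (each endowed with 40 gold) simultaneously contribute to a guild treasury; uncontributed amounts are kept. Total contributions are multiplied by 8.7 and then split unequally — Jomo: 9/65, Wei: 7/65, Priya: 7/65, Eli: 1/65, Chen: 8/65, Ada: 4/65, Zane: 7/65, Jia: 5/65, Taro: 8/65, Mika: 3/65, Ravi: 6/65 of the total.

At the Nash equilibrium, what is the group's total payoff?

For player j, contributing a unit is worthwhile iff 8.7 × (j's share) ≥ 1, i.e. iff j's share is at least 0.1149.
Jomo, Chen and Taro are above the threshold, contributing 40 each; the remaining 8 contribute 0. Total contributed: 120.
The guild treasury pays out 8.7 × 120 = 1044.00 in total (split across the unequal shares, but the aggregate is all that matters for the group sum).
The 8 free-riders keep 40 each, adding 320. Group total = 320 + 1044.00 = 1364.00.

1364.00 gold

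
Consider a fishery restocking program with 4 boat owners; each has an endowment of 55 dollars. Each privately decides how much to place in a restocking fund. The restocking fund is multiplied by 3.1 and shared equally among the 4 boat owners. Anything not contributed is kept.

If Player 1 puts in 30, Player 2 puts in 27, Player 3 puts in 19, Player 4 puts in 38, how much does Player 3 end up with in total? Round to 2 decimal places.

124.35 dollars

Total contributed: 30 + 27 + 19 + 38 = 114.
Each receives 3.1 × 114 / 4 = 88.35 from the restocking fund.
Player 3 keeps 55 − 19 = 36, so Player 3's payoff is 36 + 88.35 = 124.35.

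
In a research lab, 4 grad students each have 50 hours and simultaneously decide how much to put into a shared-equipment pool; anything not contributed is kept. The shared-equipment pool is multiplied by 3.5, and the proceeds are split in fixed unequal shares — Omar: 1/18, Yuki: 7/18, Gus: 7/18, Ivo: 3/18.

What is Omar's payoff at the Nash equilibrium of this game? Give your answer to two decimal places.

A player with share s gets back 3.5·s per unit contributed, so full contribution is dominant for anyone with s > 1/3.5 = 0.2857 and zero contribution is dominant for anyone below.
Yuki and Gus are above the threshold, contributing 50 each; the remaining 2 contribute 0. Total contributed: 100.
Omar keeps 50 and receives 3.5 × 100 × 1/18 = 19.44 from the shared-equipment pool, for a payoff of 69.44.

69.44 hours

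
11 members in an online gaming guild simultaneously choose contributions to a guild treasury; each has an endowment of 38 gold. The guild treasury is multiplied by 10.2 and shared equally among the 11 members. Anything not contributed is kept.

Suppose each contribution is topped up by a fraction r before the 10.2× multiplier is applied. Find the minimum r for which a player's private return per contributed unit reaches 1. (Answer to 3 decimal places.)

With matching at rate r, one contributed unit becomes (1 + r) in the guild treasury and returns 10.2 × (1 + r) / 11 to the contributor.
Setting this equal to 1: 1 + r = 11/10.2 = 1.0784.
So the minimum matching rate is r = 1.0784 − 1 = 0.078.

0.078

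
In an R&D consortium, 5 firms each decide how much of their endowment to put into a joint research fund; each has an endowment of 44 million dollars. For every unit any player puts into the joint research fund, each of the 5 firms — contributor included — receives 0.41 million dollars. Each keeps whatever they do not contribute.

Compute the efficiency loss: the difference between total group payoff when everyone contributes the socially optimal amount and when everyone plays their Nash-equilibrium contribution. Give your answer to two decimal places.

231.00 million dollars

The private return per contributed unit is 0.41 < 1, so contributing 0 is dominant for every player. At the Nash equilibrium everyone keeps their 44, and the group total is 5 × 44 = 220.
Each contributed unit returns 2.050 to the group as a whole (0.41 to each of 5 players), which exceeds 1, so the social optimum is full contribution: group total = 2.050 × 220 = 451.00.
Efficiency loss = 451.00 − 220 = 231.00.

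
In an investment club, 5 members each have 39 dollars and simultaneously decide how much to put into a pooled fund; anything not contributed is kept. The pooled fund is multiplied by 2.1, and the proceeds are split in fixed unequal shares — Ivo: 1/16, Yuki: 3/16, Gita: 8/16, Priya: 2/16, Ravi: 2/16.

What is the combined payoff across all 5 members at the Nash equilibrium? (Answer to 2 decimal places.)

237.90 dollars

A player with share s gets back 2.1·s per unit contributed, so full contribution is dominant for anyone with s > 1/2.1 = 0.4762 and zero contribution is dominant for anyone below.
The only share above 0.4762 is Gita's 8/16, contributing 39; the remaining 4 contribute 0. Total contributed: 39.
The pooled fund pays out 2.1 × 39 = 81.90 in total (split across the unequal shares, but the aggregate is all that matters for the group sum).
The 4 free-riders keep 39 each, adding 156. Group total = 156 + 81.90 = 237.90.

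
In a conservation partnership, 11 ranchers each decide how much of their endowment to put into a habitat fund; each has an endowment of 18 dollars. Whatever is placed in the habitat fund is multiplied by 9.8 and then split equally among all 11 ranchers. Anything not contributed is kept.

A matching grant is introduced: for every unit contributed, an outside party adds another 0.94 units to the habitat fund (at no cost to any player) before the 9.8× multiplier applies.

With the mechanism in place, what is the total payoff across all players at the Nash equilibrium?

3764.38 dollars

With the mechanism, a contributed unit returns 9.8 × 1.94 / 11 = 1.7284 per unit of net cost to the contributor — now above 1 — so contributing fully is weakly dominant for every player.
At the Nash equilibrium everyone contributes 18. Group total payoff = 9.8 × 1.94 × 198 = 3764.38.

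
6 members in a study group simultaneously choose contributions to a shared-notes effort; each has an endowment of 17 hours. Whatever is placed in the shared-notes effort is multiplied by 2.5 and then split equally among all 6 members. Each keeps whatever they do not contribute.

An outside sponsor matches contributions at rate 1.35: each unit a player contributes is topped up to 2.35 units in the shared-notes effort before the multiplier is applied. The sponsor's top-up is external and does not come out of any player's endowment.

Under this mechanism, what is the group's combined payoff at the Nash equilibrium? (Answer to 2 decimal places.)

102.00 hours

With the mechanism, a contributed unit returns 2.5 × 2.35 / 6 = 0.9792 per unit of net cost — still below 1 — so contributing 0 remains dominant for every player.
Everyone keeps their endowment and the group total is 6 × 17 = 102.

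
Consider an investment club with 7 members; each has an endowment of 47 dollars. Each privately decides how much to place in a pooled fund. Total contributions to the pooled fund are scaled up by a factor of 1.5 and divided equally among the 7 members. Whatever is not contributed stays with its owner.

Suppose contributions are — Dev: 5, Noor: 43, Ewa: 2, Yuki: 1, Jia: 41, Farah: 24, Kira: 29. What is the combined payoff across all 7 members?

Total contributed: 5 + 43 + 2 + 1 + 41 + 24 + 29 = 145; total kept: 7 × 47 − 145 = 184.
The pooled fund pays out 1.5 × 145 = 217.50 in aggregate.
Group total = 184 + 217.50 = 401.50.

401.50 dollars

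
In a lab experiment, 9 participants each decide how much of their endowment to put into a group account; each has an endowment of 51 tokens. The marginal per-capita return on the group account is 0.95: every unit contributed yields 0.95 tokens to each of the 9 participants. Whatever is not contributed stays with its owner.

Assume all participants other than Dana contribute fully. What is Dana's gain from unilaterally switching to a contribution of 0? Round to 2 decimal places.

2.55 tokens

Switching from a contribution of 51 to 0 lets Dana keep an extra 51 tokens, but lowers the group account by 51, which costs Dana their own share of that drop: 0.95 × 51 = 48.45.
Net gain = 51 − 48.45 = 2.55. The private return per contributed unit (0.95) is below 1, so free-riding is indeed the best response regardless of what the others do.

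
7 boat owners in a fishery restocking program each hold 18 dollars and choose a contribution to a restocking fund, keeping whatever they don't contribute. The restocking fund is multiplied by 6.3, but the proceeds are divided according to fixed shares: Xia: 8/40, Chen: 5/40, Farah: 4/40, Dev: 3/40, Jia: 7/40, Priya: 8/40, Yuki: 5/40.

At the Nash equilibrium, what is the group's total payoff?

412.20 dollars

Each unit j contributes comes back to j as 6.3 × (j's share), so j prefers to contribute only if that share exceeds 1/6.3 = 0.1587; otherwise keeping the unit dominates.
The shares above 0.1587 belong to Xia, Jia and Priya, contributing 18 each; the remaining 4 contribute 0. Total contributed: 54.
The restocking fund pays out 6.3 × 54 = 340.20 in total (split across the unequal shares, but the aggregate is all that matters for the group sum).
The 4 free-riders keep 18 each, adding 72. Group total = 72 + 340.20 = 412.20.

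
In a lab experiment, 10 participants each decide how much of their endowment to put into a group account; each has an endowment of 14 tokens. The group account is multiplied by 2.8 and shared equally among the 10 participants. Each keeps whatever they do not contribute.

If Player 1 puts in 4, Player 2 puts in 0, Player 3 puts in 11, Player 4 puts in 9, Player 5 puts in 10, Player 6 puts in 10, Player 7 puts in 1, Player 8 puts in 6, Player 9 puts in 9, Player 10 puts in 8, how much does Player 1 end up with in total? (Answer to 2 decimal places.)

29.04 tokens

Total contributed: 4 + 0 + 11 + 9 + 10 + 10 + 1 + 6 + 9 + 8 = 68.
Each receives 2.8 × 68 / 10 = 19.04 from the group account.
Player 1 keeps 14 − 4 = 10, so Player 1's payoff is 10 + 19.04 = 29.04.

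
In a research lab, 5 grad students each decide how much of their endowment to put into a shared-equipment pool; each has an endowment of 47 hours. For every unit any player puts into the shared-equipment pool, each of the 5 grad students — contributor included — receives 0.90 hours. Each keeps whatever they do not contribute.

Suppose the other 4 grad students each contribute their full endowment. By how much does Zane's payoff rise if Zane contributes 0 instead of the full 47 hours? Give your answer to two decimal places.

Switching from a contribution of 47 to 0 lets Zane keep an extra 47 hours, but lowers the shared-equipment pool by 47, which costs Zane their own share of that drop: 0.90 × 47 = 42.30.
Net gain = 47 − 42.30 = 4.70. The private return per contributed unit (0.90) is below 1, so free-riding is indeed the best response regardless of what the others do.

4.70 hours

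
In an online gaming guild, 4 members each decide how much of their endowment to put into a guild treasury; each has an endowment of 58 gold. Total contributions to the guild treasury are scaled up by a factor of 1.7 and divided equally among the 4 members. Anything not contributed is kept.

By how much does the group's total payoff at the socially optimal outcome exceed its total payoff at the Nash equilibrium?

162.40 gold

Each contributed unit returns 1.7/4 = 0.4250 to its contributor — below 1 — so contributing 0 is dominant for every player. At the Nash equilibrium everyone keeps their 58, and the group total is 4 × 58 = 232.
Each contributed unit returns 1.700 to the group as a whole (0.4250 to each of 4 players), which exceeds 1, so the social optimum is full contribution: group total = 1.700 × 232 = 394.40.
Efficiency loss = 394.40 − 232 = 162.40.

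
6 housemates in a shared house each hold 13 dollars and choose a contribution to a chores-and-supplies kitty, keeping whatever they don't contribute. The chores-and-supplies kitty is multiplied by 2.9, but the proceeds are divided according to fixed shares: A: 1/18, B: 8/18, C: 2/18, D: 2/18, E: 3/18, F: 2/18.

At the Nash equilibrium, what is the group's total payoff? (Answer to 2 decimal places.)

102.70 dollars

A player with share s gets back 2.9·s per unit contributed, so full contribution is dominant for anyone with s > 1/2.9 = 0.3448 and zero contribution is dominant for anyone below.
The only share above 0.3448 is B's 8/18, contributing 13; the remaining 5 contribute 0. Total contributed: 13.
The chores-and-supplies kitty pays out 2.9 × 13 = 37.70 in total (split across the unequal shares, but the aggregate is all that matters for the group sum).
The 5 free-riders keep 13 each, adding 65. Group total = 65 + 37.70 = 102.70.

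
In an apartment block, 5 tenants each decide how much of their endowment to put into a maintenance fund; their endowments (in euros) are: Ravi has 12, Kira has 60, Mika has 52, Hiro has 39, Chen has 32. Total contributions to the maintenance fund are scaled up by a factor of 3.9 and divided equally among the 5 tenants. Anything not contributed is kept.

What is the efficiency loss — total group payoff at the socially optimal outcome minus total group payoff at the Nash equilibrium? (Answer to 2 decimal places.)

The private return per contributed unit is 3.9/5 = 0.7800 < 1 for every player regardless of endowment, so the Nash equilibrium is zero contribution and the group total is Σ E_j = 12 + 60 + 52 + 39 + 32 = 195.
Each contributed unit returns 3.900 to the group, so the social optimum is full contribution by everyone: group total = 3.900 × 195 = 760.50.
Efficiency loss = (3.900 − 1) × 195 = 565.50.

565.50 euros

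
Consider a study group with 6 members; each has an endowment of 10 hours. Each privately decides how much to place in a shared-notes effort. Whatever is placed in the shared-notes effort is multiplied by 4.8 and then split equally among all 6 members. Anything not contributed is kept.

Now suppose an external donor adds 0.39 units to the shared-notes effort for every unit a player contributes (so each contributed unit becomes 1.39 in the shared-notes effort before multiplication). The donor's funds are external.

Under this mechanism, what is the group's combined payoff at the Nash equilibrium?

The effective private return per unit is now 4.8 × 1.39 / 6 = 1.1120 > 1, so every player's dominant strategy flips to full contribution.
At the Nash equilibrium everyone contributes 10. Group total payoff = 4.8 × 1.39 × 60 = 400.32.

400.32 hours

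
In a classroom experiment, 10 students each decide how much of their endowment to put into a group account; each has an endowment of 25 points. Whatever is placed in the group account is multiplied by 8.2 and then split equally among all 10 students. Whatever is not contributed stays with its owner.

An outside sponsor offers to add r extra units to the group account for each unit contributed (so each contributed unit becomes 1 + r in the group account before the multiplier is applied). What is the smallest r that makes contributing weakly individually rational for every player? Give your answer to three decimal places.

0.220

With matching at rate r, one contributed unit becomes (1 + r) in the group account and returns 8.2 × (1 + r) / 10 to the contributor.
Setting this equal to 1: 1 + r = 10/8.2 = 1.2195.
So the minimum matching rate is r = 1.2195 − 1 = 0.220.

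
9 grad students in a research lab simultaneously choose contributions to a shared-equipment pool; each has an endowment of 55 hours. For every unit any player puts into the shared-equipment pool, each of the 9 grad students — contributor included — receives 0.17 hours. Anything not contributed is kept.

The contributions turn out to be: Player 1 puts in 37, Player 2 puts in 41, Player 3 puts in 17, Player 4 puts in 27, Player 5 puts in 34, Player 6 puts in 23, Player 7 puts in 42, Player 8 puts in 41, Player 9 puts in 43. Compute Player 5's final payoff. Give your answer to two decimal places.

72.85 hours

Total contributed: 37 + 41 + 17 + 27 + 34 + 23 + 42 + 41 + 43 = 305.
Each receives 0.17 × 305 = 51.85 from the shared-equipment pool.
Player 5 keeps 55 − 34 = 21, so Player 5's payoff is 21 + 51.85 = 72.85.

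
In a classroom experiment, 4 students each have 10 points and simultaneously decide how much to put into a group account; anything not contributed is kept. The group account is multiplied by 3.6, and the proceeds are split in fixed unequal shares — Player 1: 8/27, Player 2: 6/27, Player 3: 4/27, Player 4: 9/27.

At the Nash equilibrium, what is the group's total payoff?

92.00 points

For player j, contributing a unit is worthwhile iff 3.6 × (j's share) ≥ 1, i.e. iff j's share is at least 0.2778.
The shares above 0.2778 belong to Player 1 and Player 4, contributing 10 each; the remaining 2 contribute 0. Total contributed: 20.
The group account pays out 3.6 × 20 = 72.00 in total (split across the unequal shares, but the aggregate is all that matters for the group sum).
The 2 free-riders keep 10 each, adding 20. Group total = 20 + 72.00 = 92.00.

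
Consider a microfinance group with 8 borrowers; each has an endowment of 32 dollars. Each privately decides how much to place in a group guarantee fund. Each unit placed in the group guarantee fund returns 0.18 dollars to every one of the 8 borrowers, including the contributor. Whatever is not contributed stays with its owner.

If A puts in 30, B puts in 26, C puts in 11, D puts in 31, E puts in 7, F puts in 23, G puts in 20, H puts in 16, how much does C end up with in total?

50.52 dollars

Total contributed: 30 + 26 + 11 + 31 + 7 + 23 + 20 + 16 = 164.
Each receives 0.18 × 164 = 29.52 from the group guarantee fund.
C keeps 32 − 11 = 21, so C's payoff is 21 + 29.52 = 50.52.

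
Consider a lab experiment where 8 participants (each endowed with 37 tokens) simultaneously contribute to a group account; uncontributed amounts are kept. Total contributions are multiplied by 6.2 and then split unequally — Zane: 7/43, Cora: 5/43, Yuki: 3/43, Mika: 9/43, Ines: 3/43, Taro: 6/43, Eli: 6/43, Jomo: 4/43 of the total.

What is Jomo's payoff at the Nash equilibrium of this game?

Player j's private return per contributed unit is 6.2 × (j's share). Contributing is weakly dominant for j when that share is at least 1/6.2 = 0.1613, and contributing 0 is dominant otherwise.
Zane and Mika are above the threshold, contributing 37 each; the remaining 6 contribute 0. Total contributed: 74.
Jomo keeps 37 and receives 6.2 × 74 × 4/43 = 42.68 from the group account, for a payoff of 79.68.

79.68 tokens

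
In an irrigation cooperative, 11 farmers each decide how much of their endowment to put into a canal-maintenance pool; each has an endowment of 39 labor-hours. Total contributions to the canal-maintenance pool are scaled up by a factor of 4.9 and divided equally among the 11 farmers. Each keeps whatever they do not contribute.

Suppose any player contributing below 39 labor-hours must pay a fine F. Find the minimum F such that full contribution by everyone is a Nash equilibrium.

21.63 labor-hours

Given the others contribute fully, the best deviation is to contribute 0 (any partial contribution still incurs the fine and gives up units whose private return 0.4455 is below 1).
Deviating from 39 to 0 saves 39 labor-hours but forfeits the deviator's share of the drop in the canal-maintenance pool: 4.9/11 × 39 = 17.37.
So the deviation gain is 39 − 17.37 = 21.63, and the fine must be at least 21.63 labor-hours to wipe it out.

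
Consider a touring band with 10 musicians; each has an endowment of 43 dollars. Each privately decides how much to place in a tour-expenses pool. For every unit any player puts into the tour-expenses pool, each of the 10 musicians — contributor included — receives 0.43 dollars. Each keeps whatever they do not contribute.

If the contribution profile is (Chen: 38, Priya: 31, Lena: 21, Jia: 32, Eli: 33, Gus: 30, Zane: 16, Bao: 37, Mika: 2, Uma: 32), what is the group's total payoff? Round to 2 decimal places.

1327.60 dollars

Total contributed: 38 + 31 + 21 + 32 + 33 + 30 + 16 + 37 + 2 + 32 = 272; total kept: 10 × 43 − 272 = 158.
The tour-expenses pool pays out 0.43 × 10 × 272 = 1169.60 in aggregate.
Group total = 158 + 1169.60 = 1327.60.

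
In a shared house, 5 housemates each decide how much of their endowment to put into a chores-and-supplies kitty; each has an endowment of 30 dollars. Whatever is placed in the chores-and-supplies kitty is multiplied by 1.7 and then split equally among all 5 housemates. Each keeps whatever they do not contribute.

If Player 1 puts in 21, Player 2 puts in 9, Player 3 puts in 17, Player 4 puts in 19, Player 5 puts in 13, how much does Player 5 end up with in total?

43.86 dollars

Total contributed: 21 + 9 + 17 + 19 + 13 = 79.
Each receives 1.7 × 79 / 5 = 26.86 from the chores-and-supplies kitty.
Player 5 keeps 30 − 13 = 17, so Player 5's payoff is 17 + 26.86 = 43.86.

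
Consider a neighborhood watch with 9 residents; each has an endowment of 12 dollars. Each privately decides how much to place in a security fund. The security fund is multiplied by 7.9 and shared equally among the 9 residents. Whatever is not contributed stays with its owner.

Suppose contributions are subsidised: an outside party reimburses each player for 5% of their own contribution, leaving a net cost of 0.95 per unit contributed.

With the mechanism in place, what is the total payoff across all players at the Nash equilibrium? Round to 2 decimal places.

108.00 dollars

The effective private return is (7.9/9) / 0.95 = 0.9240, which is still under 1, so the mechanism doesn't change anyone's dominant strategy: zero contribution.
Everyone keeps their endowment and the group total is 9 × 12 = 108.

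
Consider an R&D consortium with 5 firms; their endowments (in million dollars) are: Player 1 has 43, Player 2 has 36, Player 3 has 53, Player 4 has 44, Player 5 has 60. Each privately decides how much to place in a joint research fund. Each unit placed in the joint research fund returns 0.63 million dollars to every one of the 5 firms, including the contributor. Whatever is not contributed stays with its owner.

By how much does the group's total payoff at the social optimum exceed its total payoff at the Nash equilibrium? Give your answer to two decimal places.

The private return per contributed unit is 0.63 < 1 for everyone, so the Nash equilibrium is zero contribution and the group total is Σ E_j = 43 + 36 + 53 + 44 + 60 = 236.
Each contributed unit returns 3.150 to the group, so the social optimum is full contribution by everyone: group total = 3.150 × 236 = 743.40.
Efficiency loss = (3.150 − 1) × 236 = 507.40.

507.40 million dollars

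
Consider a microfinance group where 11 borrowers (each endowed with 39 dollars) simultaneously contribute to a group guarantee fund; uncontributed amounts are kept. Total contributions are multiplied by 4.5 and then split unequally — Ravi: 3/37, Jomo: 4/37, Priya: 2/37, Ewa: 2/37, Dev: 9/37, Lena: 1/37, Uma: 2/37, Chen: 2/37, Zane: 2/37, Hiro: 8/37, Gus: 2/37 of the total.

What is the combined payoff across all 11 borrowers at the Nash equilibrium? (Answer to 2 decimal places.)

565.50 dollars

Player j's private return per contributed unit is 4.5 × (j's share). Contributing is weakly dominant for j when that share is at least 1/4.5 = 0.2222, and contributing 0 is dominant otherwise.
Dev alone (share 9/37) is above the threshold, contributing 39; the remaining 10 contribute 0. Total contributed: 39.
The group guarantee fund pays out 4.5 × 39 = 175.50 in total (split across the unequal shares, but the aggregate is all that matters for the group sum).
The 10 free-riders keep 39 each, adding 390. Group total = 390 + 175.50 = 565.50.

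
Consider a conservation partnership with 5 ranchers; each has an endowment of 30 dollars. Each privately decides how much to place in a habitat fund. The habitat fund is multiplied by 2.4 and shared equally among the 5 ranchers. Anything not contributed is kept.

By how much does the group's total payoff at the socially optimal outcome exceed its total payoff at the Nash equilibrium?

Each contributed unit returns 2.4/5 = 0.4800 to its contributor — below 1 — so contributing 0 is dominant for every player. At the Nash equilibrium everyone keeps their 30, and the group total is 5 × 30 = 150.
Each contributed unit returns 2.400 to the group as a whole (0.4800 to each of 5 players), which exceeds 1, so the social optimum is full contribution: group total = 2.400 × 150 = 360.00.
Efficiency loss = 360.00 − 150 = 210.00.

210.00 dollars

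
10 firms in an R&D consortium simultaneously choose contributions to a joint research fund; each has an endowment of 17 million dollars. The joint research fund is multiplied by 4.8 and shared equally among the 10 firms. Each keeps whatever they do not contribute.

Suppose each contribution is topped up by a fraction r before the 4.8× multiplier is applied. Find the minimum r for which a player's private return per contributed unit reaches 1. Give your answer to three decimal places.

With matching at rate r, one contributed unit becomes (1 + r) in the joint research fund and returns 4.8 × (1 + r) / 10 to the contributor.
Setting this equal to 1: 1 + r = 10/4.8 = 2.0833.
So the minimum matching rate is r = 2.0833 − 1 = 1.083.

1.083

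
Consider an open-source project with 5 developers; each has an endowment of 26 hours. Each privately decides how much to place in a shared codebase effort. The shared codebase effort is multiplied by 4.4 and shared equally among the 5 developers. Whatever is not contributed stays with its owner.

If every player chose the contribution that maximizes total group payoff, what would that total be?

572.00 hours

Each contributed unit returns 4.400 to the group as a whole (0.8800 to each of 5 players), which exceeds 1, so the social optimum is full contribution: group total = 4.400 × 130 = 572.00.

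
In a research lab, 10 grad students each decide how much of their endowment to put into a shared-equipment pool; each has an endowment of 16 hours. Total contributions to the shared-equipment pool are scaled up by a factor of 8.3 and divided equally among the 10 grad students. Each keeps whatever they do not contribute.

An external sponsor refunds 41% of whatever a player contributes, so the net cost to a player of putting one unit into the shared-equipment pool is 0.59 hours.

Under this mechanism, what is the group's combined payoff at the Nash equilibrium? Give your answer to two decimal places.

1393.60 hours

Under the mechanism each unit contributed yields (8.3/10) / 0.59 = 1.4068 back to its contributor per unit of net cost, which exceeds 1, making full contribution the dominant choice for everyone.
At the Nash equilibrium everyone contributes 16. Group total payoff = 10 × (16 × 0.41 + 8.3 × 16) = 1393.60.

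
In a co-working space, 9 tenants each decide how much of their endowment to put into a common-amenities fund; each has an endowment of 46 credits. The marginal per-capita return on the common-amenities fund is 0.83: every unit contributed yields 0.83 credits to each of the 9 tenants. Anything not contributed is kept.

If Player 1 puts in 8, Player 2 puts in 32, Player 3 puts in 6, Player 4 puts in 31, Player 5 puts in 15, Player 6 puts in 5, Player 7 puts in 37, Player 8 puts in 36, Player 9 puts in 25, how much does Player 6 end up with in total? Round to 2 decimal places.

202.85 credits

Total contributed: 8 + 32 + 6 + 31 + 15 + 5 + 37 + 36 + 25 = 195.
Each receives 0.83 × 195 = 161.85 from the common-amenities fund.
Player 6 keeps 46 − 5 = 41, so Player 6's payoff is 41 + 161.85 = 202.85.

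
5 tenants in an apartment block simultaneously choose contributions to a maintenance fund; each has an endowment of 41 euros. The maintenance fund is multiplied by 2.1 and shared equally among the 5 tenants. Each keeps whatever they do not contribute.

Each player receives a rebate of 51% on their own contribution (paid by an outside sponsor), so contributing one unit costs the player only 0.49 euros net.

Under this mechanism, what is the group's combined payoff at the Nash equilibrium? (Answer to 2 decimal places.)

205.00 euros

With the mechanism, a contributed unit returns (2.1/5) / 0.49 = 0.8571 per unit of net cost — still below 1 — so contributing 0 remains dominant for every player.
Everyone keeps their endowment and the group total is 5 × 41 = 205.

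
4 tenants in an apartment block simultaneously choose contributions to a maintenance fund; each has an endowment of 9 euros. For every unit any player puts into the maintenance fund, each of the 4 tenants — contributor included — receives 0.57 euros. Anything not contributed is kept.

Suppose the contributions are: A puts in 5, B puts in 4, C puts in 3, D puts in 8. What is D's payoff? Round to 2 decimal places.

Total contributed: 5 + 4 + 3 + 8 = 20.
Each receives 0.57 × 20 = 11.40 from the maintenance fund.
D keeps 9 − 8 = 1, so D's payoff is 1 + 11.40 = 12.40.

12.40 euros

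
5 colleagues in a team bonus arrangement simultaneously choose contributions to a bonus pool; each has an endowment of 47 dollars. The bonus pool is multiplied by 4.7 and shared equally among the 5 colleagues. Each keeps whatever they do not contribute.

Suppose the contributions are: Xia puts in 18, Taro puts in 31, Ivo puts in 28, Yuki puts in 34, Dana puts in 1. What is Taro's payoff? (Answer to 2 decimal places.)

Total contributed: 18 + 31 + 28 + 34 + 1 = 112.
Each receives 4.7 × 112 / 5 = 105.28 from the bonus pool.
Taro keeps 47 − 31 = 16, so Taro's payoff is 16 + 105.28 = 121.28.

121.28 dollars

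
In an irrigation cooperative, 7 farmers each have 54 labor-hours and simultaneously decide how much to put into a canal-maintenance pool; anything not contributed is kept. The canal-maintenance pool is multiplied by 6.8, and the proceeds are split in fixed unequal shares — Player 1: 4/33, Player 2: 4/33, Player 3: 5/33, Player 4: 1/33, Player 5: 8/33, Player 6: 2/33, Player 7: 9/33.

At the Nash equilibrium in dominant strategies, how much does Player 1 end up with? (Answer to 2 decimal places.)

187.53 labor-hours

A player with share s gets back 6.8·s per unit contributed, so full contribution is dominant for anyone with s > 1/6.8 = 0.1471 and zero contribution is dominant for anyone below.
Player 3, Player 5 and Player 7 are above the threshold, contributing 54 each; the remaining 4 contribute 0. Total contributed: 162.
Player 1 keeps 54 and receives 6.8 × 162 × 4/33 = 133.53 from the canal-maintenance pool, for a payoff of 187.53.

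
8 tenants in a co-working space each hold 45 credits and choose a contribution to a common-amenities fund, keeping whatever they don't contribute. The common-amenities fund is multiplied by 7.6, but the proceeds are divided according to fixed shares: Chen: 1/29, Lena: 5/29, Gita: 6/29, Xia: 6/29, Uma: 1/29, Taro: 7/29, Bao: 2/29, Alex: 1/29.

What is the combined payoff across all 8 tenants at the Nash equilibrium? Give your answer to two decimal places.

Player j's private return per contributed unit is 7.6 × (j's share). Contributing is weakly dominant for j when that share is at least 1/7.6 = 0.1316, and contributing 0 is dominant otherwise.
Lena, Gita, Xia and Taro are above the threshold, contributing 45 each; the remaining 4 contribute 0. Total contributed: 180.
The common-amenities fund pays out 7.6 × 180 = 1368.00 in total (split across the unequal shares, but the aggregate is all that matters for the group sum).
The 4 free-riders keep 45 each, adding 180. Group total = 180 + 1368.00 = 1548.00.

1548.00 credits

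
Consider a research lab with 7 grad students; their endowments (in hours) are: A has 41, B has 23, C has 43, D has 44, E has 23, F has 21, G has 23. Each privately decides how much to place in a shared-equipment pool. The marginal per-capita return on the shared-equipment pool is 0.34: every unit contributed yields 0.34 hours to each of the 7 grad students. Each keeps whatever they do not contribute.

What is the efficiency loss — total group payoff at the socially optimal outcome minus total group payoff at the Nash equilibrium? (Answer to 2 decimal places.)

The private return per contributed unit is 0.34 < 1 for everyone, so the Nash equilibrium is zero contribution and the group total is Σ E_j = 41 + 23 + 43 + 44 + 23 + 21 + 23 = 218.
Each contributed unit returns 2.380 to the group, so the social optimum is full contribution by everyone: group total = 2.380 × 218 = 518.84.
Efficiency loss = (2.380 − 1) × 218 = 300.84.

300.84 hours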